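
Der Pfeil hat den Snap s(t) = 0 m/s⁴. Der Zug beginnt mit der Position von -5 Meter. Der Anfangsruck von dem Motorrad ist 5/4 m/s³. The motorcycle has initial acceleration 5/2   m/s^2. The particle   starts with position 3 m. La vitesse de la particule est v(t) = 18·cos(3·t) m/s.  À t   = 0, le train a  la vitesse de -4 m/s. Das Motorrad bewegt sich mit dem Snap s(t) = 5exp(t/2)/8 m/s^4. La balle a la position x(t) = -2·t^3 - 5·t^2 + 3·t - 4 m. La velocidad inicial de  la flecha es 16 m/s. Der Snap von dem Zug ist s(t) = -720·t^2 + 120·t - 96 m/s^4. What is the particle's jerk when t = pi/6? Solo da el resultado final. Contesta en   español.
La sacudida en t = pi/6 es j = 0.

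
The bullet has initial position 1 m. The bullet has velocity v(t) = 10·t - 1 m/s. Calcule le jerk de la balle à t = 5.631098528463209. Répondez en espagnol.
Partiendo de la velocidad v(t) = 10·t - 1, tomamos 2 derivadas. La derivada de la velocidad da la aceleración: a(t) = 10. Derivando la aceleración, obtenemos la sacudida: j(t) = 0. Tenemos la sacudida j(t) = 0. Sustituyendo t = 5.631098528463209: j(5.631098528463209) = 0.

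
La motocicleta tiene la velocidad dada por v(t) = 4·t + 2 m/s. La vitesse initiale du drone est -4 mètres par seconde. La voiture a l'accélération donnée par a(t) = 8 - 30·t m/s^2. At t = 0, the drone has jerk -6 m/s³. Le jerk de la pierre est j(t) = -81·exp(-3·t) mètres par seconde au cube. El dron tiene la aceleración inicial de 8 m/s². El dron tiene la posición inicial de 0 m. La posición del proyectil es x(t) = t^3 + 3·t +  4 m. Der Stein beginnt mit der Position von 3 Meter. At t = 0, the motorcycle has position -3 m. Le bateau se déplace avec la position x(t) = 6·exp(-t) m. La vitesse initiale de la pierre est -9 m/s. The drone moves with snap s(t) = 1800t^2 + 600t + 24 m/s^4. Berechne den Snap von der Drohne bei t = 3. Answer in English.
From the given snap equation s(t) = 1800·t^2 + 600·t + 24, we substitute t = 3 to get s = 18024.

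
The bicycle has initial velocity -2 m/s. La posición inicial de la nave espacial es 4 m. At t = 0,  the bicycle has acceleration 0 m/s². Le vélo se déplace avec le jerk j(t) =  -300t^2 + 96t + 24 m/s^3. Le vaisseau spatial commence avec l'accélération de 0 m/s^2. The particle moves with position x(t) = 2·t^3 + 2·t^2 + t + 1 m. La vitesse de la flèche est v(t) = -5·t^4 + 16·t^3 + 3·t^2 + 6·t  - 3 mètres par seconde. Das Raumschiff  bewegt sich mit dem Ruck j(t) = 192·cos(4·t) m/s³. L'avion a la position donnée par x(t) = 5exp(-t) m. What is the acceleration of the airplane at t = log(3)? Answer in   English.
To solve this, we need to take 2 derivatives of our position equation x(t) = 5·exp(-t). The derivative of position gives velocity: v(t) = -5·exp(-t). The derivative of velocity gives acceleration: a(t) = 5·exp(-t). From the given acceleration equation a(t) = 5·exp(-t), we substitute t = log(3) to get a = 5/3.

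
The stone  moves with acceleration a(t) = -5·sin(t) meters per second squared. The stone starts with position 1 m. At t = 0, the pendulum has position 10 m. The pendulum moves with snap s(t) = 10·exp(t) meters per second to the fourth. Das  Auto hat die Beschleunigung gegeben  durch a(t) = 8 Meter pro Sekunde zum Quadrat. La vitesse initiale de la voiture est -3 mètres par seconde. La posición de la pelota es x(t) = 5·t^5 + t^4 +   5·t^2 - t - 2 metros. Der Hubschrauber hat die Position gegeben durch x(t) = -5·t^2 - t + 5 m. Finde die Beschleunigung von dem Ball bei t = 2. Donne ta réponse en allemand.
Um dies zu lösen, müssen wir 2 Ableitungen unserer Gleichung für die Position x(t) = 5·t^5 + t^4 + 5·t^2 - t - 2 nehmen. Durch Ableiten von der Position erhalten wir die Geschwindigkeit: v(t) = 25·t^4 + 4·t^3 + 10·t - 1. Durch Ableiten von der Geschwindigkeit erhalten wir die Beschleunigung: a(t) = 100·t^3 + 12·t^2 + 10. Wir haben die Beschleunigung a(t) = 100·t^3 + 12·t^2 + 10. Durch Einsetzen von t = 2: a(2) = 858.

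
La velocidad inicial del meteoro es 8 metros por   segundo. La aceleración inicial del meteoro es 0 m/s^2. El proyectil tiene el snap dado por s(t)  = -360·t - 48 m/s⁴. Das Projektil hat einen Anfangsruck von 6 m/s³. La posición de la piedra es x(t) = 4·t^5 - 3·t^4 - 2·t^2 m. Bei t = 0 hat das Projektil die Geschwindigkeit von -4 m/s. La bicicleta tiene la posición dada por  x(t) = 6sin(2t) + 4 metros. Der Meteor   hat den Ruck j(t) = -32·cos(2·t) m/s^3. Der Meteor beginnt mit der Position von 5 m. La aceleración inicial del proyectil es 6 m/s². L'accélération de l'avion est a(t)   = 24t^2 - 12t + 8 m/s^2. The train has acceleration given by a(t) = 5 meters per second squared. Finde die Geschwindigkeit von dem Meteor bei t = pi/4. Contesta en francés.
Nous devons intégrer notre équation du jerk j(t) = -32·cos(2·t) 2 fois. En intégrant le jerk et en utilisant la condition initiale a(0) = 0, nous obtenons a(t) = -16·sin(2·t). La primitive de l'accélération, avec v(0) = 8, donne la vitesse: v(t) = 8·cos(2·t). De l'équation de la vitesse v(t) = 8·cos(2·t), nous substituons t = pi/4 pour obtenir v = 0.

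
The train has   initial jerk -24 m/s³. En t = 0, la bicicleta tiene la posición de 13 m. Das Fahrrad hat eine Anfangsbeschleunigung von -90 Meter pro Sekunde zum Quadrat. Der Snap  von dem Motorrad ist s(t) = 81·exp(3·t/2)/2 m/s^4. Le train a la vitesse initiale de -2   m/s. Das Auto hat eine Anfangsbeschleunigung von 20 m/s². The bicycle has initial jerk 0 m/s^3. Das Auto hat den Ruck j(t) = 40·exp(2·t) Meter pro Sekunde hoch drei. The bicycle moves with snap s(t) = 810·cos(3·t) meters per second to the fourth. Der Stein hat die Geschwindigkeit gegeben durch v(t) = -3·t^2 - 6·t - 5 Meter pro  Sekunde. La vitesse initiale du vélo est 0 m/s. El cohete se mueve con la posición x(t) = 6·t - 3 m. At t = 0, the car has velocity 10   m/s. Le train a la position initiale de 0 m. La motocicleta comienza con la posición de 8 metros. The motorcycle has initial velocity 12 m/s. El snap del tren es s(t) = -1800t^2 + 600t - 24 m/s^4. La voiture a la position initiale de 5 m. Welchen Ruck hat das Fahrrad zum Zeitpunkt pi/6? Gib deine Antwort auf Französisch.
Nous devons intégrer notre équation du snap s(t) = 810·cos(3·t) 1 fois. L'intégrale du snap, avec j(0) = 0, donne le jerk: j(t) = 270·sin(3·t). De l'équation du jerk j(t) = 270·sin(3·t), nous substituons t = pi/6 pour obtenir j = 270.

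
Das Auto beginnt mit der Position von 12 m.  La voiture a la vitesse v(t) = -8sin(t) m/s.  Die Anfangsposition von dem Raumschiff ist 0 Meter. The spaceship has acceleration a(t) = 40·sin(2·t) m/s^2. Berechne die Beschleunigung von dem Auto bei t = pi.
Wir müssen unsere Gleichung für die Geschwindigkeit v(t) = -8·sin(t) 1-mal ableiten. Die Ableitung von der Geschwindigkeit ergibt die Beschleunigung: a(t) = -8·cos(t). Aus der Gleichung für die Beschleunigung a(t) = -8·cos(t), setzen wir t = pi ein und erhalten a = 8.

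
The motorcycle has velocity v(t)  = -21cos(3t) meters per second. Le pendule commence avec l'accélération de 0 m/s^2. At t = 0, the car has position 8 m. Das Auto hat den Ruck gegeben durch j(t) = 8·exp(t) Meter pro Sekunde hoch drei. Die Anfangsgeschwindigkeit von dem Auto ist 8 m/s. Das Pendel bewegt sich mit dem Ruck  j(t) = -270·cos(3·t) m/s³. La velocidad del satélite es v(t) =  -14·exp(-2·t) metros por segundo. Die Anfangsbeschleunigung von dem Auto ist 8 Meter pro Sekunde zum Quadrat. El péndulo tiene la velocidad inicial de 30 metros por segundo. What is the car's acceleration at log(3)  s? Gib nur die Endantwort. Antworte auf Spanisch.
En t = log(3), a = 24.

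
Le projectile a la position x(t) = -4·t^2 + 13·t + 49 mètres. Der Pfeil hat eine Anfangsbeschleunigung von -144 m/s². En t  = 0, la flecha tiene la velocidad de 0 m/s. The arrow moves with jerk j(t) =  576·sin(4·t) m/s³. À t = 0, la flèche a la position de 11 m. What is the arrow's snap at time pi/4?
Starting from jerk j(t) = 576·sin(4·t), we take 1 derivative. Differentiating jerk, we get snap: s(t) = 2304·cos(4·t). From the given snap equation s(t) = 2304·cos(4·t), we substitute t = pi/4 to get s = -2304.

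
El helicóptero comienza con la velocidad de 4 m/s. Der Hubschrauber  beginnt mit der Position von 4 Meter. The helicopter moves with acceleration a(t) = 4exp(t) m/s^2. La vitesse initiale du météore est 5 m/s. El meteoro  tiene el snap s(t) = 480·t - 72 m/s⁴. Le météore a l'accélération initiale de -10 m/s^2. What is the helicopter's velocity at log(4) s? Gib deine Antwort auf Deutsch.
Wir müssen unsere Gleichung für die Beschleunigung a(t) = 4·exp(t) 1-mal integrieren. Die Stammfunktion von der Beschleunigung, mit v(0) = 4, ergibt die Geschwindigkeit: v(t) = 4·exp(t). Mit v(t) = 4·exp(t) und Einsetzen von t = log(4), finden wir v = 16.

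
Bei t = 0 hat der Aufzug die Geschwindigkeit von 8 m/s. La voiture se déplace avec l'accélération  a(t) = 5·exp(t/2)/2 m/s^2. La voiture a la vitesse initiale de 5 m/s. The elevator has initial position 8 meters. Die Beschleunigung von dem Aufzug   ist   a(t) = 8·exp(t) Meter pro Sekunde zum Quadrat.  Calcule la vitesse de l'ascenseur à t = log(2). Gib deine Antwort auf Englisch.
We must find the antiderivative of our acceleration equation a(t) = 8·exp(t) 1 time. The integral of acceleration is velocity. Using v(0) = 8, we get v(t) = 8·exp(t). From the given velocity equation v(t) = 8·exp(t), we substitute t = log(2) to get v = 16.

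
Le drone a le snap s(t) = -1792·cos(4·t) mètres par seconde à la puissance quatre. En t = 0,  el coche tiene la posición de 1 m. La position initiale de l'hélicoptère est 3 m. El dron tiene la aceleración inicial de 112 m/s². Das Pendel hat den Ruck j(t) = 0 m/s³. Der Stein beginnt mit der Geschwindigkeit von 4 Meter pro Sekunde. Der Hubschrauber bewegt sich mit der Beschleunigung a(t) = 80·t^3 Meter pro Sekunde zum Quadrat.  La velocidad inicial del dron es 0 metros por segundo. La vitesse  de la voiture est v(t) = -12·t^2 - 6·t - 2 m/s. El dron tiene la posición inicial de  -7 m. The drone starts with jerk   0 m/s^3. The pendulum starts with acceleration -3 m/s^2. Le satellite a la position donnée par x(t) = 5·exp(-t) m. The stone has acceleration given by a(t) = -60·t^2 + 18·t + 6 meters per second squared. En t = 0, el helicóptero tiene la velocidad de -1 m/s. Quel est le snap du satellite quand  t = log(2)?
Nous devons dériver notre équation de la position x(t) = 5·exp(-t) 4 fois. En prenant d/dt de x(t), nous trouvons v(t) = -5·exp(-t). En prenant d/dt de v(t), nous trouvons a(t) = 5·exp(-t). La dérivée de l'accélération donne le jerk: j(t) = -5·exp(-t). En dérivant le jerk, nous obtenons le snap: s(t) = 5·exp(-t). En utilisant s(t) = 5·exp(-t) et en substituant t = log(2), nous trouvons s = 5/2.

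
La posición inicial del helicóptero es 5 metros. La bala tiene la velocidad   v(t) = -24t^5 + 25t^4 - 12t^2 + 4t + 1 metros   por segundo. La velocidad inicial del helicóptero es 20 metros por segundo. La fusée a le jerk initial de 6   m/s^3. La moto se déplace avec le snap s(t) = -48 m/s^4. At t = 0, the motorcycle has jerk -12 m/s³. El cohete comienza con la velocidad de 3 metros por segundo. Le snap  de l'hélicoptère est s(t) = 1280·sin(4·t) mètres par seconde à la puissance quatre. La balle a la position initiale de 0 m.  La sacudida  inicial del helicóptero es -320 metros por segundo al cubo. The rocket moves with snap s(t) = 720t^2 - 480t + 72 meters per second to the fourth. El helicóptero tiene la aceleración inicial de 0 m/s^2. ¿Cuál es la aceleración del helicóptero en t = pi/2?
Debemos encontrar la antiderivada de nuestra ecuación del snap s(t) = 1280·sin(4·t) 2 veces. Tomando ∫s(t)dt y aplicando j(0) = -320, encontramos j(t) = -320·cos(4·t). La antiderivada de la sacudida, con a(0) = 0, da la aceleración: a(t) = -80·sin(4·t). Usando a(t) = -80·sin(4·t) y sustituyendo t = pi/2, encontramos a = 0.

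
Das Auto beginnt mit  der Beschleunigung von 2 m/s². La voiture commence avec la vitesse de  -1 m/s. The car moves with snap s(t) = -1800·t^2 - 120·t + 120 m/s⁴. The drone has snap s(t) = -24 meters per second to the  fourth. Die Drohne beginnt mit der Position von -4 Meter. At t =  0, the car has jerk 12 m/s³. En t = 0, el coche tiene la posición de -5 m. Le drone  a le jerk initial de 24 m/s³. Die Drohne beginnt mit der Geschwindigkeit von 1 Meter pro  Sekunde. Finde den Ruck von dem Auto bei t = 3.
Wir müssen unsere Gleichung für den Snap s(t) = -1800·t^2 - 120·t + 120 1-mal integrieren. Mit ∫s(t)dt und Anwendung von j(0) = 12, finden wir j(t) = -600·t^3 - 60·t^2 + 120·t + 12. Aus der Gleichung für den Ruck j(t) = -600·t^3 - 60·t^2 + 120·t + 12, setzen wir t = 3 ein und erhalten j = -16368.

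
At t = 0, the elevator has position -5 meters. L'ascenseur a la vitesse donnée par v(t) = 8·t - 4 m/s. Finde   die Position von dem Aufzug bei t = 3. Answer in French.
Nous devons intégrer notre équation de la vitesse v(t) = 8·t - 4 1 fois. En intégrant la vitesse et en utilisant la condition initiale x(0) = -5, nous obtenons x(t) = 4·t^2 - 4·t - 5. De l'équation de la position x(t) = 4·t^2 - 4·t - 5, nous substituons t = 3 pour obtenir x = 19.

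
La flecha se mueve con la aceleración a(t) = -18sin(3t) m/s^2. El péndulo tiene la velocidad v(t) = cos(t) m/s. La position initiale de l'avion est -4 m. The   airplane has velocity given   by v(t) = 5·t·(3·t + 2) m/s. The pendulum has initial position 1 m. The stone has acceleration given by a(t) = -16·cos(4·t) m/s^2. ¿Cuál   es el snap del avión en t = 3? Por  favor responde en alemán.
Ausgehend von der Geschwindigkeit v(t) = 5·t·(3·t + 2), nehmen wir 3 Ableitungen. Die Ableitung von der Geschwindigkeit ergibt die Beschleunigung: a(t) = 30·t + 10. Durch Ableiten von der Beschleunigung erhalten wir den Ruck: j(t) = 30. Mit d/dt von j(t) finden wir s(t) = 0. Mit s(t) = 0 und Einsetzen von t = 3, finden wir s = 0.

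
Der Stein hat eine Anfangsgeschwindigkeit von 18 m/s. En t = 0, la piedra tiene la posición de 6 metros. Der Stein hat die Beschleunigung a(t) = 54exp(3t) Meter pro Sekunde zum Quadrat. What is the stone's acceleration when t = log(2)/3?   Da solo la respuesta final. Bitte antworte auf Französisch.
L'accélération à t = log(2)/3 est a = 108.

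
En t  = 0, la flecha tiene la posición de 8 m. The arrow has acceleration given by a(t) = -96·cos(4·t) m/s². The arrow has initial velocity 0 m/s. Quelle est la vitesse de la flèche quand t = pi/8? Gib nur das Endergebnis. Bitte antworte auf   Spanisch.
En t = pi/8, v = -24.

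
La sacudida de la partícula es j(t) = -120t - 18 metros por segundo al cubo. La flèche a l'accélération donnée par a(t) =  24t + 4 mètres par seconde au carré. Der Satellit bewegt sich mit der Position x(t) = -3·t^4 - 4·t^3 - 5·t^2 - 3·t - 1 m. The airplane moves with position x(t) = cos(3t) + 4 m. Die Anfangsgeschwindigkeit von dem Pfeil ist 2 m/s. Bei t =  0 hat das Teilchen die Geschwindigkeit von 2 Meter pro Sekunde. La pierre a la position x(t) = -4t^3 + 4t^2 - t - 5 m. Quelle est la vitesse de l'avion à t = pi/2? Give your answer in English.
We must differentiate our position equation x(t) = cos(3·t) + 4 1 time. Differentiating position, we get velocity: v(t) = -3·sin(3·t). Using v(t) = -3·sin(3·t) and substituting t = pi/2, we find v = 3.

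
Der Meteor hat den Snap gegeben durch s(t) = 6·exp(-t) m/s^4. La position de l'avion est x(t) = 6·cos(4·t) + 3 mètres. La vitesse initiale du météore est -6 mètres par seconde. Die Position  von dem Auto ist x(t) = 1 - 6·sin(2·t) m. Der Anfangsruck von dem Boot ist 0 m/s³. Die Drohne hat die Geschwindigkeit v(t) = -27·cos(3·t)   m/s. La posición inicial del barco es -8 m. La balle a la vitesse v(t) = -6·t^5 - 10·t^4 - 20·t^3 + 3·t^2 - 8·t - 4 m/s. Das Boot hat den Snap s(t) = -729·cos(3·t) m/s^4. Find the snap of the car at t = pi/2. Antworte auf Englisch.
To solve this, we need to take 4 derivatives of our position equation x(t) = 1 - 6·sin(2·t). Taking d/dt of x(t), we find v(t) = -12·cos(2·t). The derivative of velocity gives acceleration: a(t) = 24·sin(2·t). Differentiating acceleration, we get jerk: j(t) = 48·cos(2·t). Differentiating jerk, we get snap: s(t) = -96·sin(2·t). We have snap s(t) = -96·sin(2·t). Substituting t = pi/2: s(pi/2) = 0.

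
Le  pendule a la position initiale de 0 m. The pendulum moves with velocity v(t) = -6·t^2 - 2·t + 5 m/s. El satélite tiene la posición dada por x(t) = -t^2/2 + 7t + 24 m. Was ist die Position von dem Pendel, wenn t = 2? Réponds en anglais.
We need to integrate our velocity equation v(t) = -6·t^2 - 2·t + 5 1 time. The antiderivative of velocity, with x(0) = 0, gives position: x(t) = -2·t^3 - t^2 + 5·t. From the given position equation x(t) = -2·t^3 - t^2 + 5·t, we substitute t = 2 to get x = -10.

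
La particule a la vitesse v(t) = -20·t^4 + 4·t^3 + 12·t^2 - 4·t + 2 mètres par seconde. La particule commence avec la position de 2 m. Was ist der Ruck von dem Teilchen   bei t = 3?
Wir müssen unsere Gleichung für die Geschwindigkeit v(t) = -20·t^4 + 4·t^3 + 12·t^2 - 4·t + 2 2-mal ableiten. Durch Ableiten von der Geschwindigkeit erhalten wir die Beschleunigung: a(t) = -80·t^3 + 12·t^2 + 24·t - 4. Durch Ableiten von der Beschleunigung erhalten wir den Ruck: j(t) = -240·t^2 + 24·t + 24. Aus der Gleichung für den Ruck j(t) = -240·t^2 + 24·t + 24, setzen wir t = 3 ein und erhalten j = -2064.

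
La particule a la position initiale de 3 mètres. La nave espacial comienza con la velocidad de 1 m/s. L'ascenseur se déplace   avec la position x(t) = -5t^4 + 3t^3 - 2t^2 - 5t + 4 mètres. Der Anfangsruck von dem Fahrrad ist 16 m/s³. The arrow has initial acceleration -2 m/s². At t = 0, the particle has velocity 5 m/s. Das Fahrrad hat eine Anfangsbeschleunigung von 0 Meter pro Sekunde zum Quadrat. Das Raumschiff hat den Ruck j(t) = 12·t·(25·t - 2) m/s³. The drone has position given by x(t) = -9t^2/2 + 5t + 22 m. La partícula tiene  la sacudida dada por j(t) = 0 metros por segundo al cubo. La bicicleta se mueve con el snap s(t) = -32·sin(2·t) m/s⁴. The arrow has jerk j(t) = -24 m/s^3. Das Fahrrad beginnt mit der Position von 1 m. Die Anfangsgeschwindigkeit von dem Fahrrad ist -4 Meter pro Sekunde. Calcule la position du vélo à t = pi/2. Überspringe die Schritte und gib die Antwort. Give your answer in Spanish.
La posición en t = pi/2 es x = 1.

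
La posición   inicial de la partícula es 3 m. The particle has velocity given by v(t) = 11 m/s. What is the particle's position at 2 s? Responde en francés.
Nous devons trouver la primitive de notre équation de la vitesse v(t) = 11 1 fois. L'intégrale de la vitesse, avec x(0) = 3, donne la position: x(t) = 11·t + 3. De l'équation de la position x(t) = 11·t + 3, nous substituons t = 2 pour obtenir x = 25.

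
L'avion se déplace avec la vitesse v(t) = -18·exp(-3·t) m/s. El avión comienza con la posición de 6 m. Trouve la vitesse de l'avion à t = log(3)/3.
De l'équation de la vitesse v(t) = -18·exp(-3·t), nous substituons t = log(3)/3 pour obtenir v = -6.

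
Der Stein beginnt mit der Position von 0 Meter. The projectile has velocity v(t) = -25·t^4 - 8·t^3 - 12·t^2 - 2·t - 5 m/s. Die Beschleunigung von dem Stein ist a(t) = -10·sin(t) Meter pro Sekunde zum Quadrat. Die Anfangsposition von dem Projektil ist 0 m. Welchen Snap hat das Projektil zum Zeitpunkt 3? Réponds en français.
Nous devons dériver notre équation de la vitesse v(t) = -25·t^4 - 8·t^3 - 12·t^2 - 2·t - 5 3 fois. La dérivée de la vitesse donne l'accélération: a(t) = -100·t^3 - 24·t^2 - 24·t - 2. La dérivée de l'accélération donne le jerk: j(t) = -300·t^2 - 48·t - 24. En dérivant le jerk, nous obtenons le snap: s(t) = -600·t - 48. De l'équation du snap s(t) = -600·t - 48, nous substituons t = 3 pour obtenir s = -1848.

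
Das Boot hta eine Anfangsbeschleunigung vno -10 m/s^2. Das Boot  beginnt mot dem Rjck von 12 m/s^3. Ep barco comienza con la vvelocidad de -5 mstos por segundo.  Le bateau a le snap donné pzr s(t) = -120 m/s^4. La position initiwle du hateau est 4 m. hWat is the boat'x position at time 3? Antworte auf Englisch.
We need to integrate our snap equation s(t) = -120 4 times. The antiderivative of snap, with j(0) = 12, gives jerk: j(t) = 12 - 120·t. The integral of jerk is acceleration. Using a(0) = -10, we get a(t) = -60·t^2 + 12·t - 10. Finding the integral of a(t) and using v(0) = -5: v(t) = -20·t^3 + 6·t^2 - 10·t - 5. Integrating velocity and using the initial condition x(0) = 4, we get x(t) = -5·t^4 + 2·t^3 - 5·t^2 - 5·t + 4. From the given position equation x(t) = -5·t^4 + 2·t^3 - 5·t^2 - 5·t + 4, we substitute t = 3 to get x = -407.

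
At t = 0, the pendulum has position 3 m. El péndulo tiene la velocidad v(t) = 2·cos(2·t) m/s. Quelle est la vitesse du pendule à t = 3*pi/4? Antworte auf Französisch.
Nous avons la vitesse v(t) = 2·cos(2·t). En substituant t = 3*pi/4: v(3*pi/4) = 0.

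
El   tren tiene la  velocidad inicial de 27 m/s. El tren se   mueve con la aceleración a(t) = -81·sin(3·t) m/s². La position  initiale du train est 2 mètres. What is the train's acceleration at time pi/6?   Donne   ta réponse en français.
De l'équation de l'accélération a(t) = -81·sin(3·t), nous substituons t = pi/6 pour obtenir a = -81.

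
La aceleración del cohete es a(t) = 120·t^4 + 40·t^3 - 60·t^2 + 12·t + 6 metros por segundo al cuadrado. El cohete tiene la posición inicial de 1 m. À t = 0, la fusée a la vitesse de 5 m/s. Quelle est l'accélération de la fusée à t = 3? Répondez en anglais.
We have acceleration a(t) = 120·t^4 + 40·t^3 - 60·t^2 + 12·t + 6. Substituting t = 3: a(3) = 10302.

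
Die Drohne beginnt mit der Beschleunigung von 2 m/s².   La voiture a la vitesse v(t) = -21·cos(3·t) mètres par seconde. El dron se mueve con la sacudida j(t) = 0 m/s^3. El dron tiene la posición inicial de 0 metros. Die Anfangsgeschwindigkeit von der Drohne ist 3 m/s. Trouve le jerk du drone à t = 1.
En utilisant j(t) = 0 et en substituant t = 1, nous trouvons j = 0.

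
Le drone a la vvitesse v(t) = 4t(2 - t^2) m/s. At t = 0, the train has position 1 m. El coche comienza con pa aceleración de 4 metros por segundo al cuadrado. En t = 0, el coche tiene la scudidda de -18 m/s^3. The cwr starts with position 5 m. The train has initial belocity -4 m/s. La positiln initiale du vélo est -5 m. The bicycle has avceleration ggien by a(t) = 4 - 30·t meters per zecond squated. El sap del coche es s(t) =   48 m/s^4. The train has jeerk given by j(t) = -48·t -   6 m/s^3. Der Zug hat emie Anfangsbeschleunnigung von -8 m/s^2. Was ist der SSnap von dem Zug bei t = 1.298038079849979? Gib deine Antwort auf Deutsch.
Um dies zu lösen, müssen wir 1 Ableitung unserer Gleichung für den Ruck j(t) = -48·t - 6 nehmen. Mit d/dt von j(t) finden wir s(t) = -48. Wir haben den Snap s(t) = -48. Durch Einsetzen von t = 1.298038079849979: s(1.298038079849979) = -48.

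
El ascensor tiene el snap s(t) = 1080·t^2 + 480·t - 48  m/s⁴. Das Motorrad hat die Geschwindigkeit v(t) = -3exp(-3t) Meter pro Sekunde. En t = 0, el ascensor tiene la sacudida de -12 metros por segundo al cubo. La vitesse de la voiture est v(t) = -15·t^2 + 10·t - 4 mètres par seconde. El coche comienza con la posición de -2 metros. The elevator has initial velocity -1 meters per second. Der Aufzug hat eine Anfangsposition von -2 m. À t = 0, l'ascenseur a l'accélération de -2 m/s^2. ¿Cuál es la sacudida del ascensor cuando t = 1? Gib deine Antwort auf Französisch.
Nous devons trouver l'intégrale de notre équation du snap s(t) = 1080·t^2 + 480·t - 48 1 fois. En prenant ∫s(t)dt et en appliquant j(0) = -12, nous trouvons j(t) = 360·t^3 + 240·t^2 - 48·t - 12. En utilisant j(t) = 360·t^3 + 240·t^2 - 48·t - 12 et en substituant t = 1, nous trouvons j = 540.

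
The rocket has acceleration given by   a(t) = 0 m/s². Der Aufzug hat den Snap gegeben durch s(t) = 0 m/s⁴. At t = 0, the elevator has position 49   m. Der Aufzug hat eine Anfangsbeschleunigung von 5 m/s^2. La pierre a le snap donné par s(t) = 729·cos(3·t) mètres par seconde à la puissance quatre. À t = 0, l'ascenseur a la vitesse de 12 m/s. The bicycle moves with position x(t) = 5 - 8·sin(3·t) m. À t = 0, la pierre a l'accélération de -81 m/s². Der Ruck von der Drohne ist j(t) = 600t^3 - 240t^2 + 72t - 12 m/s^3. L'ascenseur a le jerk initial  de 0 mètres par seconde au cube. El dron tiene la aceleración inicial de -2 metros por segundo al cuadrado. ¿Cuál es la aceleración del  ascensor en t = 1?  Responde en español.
Partiendo del snap s(t) = 0, tomamos 2 antiderivadas. La antiderivada del snap es la sacudida. Usando j(0) = 0, obtenemos j(t) = 0. Integrando la sacudida y usando la condición inicial a(0) = 5, obtenemos a(t) = 5. Tenemos la aceleración a(t) = 5. Sustituyendo t = 1: a(1) = 5.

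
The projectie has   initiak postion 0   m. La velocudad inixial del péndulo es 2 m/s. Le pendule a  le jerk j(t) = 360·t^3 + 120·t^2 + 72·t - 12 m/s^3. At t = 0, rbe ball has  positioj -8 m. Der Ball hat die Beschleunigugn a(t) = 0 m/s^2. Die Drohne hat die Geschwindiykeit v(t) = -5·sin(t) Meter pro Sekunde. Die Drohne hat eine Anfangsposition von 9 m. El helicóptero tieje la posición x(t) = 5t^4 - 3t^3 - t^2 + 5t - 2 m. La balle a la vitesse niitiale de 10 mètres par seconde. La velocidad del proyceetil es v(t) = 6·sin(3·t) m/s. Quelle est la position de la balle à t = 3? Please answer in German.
Wir müssen die Stammfunktion unserer Gleichung für die Beschleunigung a(t) = 0 2-mal finden. Die Stammfunktion von der Beschleunigung, mit v(0) = 10, ergibt die Geschwindigkeit: v(t) = 10. Durch Integration von der Geschwindigkeit und Verwendung der Anfangsbedingung x(0) = -8, erhalten wir x(t) = 10·t - 8. Wir haben die Position x(t) = 10·t - 8. Durch Einsetzen von t = 3: x(3) = 22.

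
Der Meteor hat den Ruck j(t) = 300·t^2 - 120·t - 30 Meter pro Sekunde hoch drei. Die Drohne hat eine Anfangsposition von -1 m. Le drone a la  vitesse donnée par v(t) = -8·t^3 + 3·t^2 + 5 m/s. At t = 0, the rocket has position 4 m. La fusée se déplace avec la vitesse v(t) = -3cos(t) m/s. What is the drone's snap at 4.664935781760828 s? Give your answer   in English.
We must differentiate our velocity equation v(t) = -8·t^3 + 3·t^2 + 5 3 times. Differentiating velocity, we get acceleration: a(t) = -24·t^2 + 6·t. Differentiating acceleration, we get jerk: j(t) = 6 - 48·t. Differentiating jerk, we get snap: s(t) = -48. Using s(t) = -48 and substituting t = 4.664935781760828, we find s = -48.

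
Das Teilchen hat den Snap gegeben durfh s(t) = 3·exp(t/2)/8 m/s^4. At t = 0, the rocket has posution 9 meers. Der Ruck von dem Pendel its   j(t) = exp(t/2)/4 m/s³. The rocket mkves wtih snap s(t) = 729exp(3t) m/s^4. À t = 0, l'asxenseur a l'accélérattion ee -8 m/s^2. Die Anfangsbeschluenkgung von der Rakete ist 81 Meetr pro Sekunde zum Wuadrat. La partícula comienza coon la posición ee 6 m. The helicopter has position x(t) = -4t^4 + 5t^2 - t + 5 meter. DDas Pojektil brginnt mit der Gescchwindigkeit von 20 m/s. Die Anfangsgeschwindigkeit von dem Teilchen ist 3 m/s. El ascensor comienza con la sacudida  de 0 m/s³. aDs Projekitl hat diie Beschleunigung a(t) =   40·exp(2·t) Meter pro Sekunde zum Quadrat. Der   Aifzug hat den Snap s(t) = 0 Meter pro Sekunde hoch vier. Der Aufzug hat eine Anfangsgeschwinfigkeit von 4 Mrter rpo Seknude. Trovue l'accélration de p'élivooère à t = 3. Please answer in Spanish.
Debemos derivar nuestra ecuación de la posición x(t) = -4·t^4 + 5·t^2 - t + 5 2 veces. Tomando d/dt de x(t), encontramos v(t) = -16·t^3 + 10·t - 1. Tomando d/dt de v(t), encontramos a(t) = 10 - 48·t^2. Usando a(t) = 10 - 48·t^2 y sustituyendo t = 3, encontramos a = -422.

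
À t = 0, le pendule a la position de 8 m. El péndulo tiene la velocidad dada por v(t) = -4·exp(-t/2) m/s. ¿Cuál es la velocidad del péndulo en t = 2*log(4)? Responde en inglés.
We have velocity v(t) = -4·exp(-t/2). Substituting t = 2*log(4): v(2*log(4)) = -1.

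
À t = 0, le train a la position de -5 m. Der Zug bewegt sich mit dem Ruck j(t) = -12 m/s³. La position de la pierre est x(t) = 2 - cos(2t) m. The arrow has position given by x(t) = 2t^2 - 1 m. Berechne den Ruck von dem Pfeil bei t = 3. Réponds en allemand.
Ausgehend von der Position x(t) = 2·t^2 - 1, nehmen wir 3 Ableitungen. Durch Ableiten von der Position erhalten wir die Geschwindigkeit: v(t) = 4·t. Durch Ableiten von der Geschwindigkeit erhalten wir die Beschleunigung: a(t) = 4. Die Ableitung von der Beschleunigung ergibt den Ruck: j(t) = 0. Mit j(t) = 0 und Einsetzen von t = 3, finden wir j = 0.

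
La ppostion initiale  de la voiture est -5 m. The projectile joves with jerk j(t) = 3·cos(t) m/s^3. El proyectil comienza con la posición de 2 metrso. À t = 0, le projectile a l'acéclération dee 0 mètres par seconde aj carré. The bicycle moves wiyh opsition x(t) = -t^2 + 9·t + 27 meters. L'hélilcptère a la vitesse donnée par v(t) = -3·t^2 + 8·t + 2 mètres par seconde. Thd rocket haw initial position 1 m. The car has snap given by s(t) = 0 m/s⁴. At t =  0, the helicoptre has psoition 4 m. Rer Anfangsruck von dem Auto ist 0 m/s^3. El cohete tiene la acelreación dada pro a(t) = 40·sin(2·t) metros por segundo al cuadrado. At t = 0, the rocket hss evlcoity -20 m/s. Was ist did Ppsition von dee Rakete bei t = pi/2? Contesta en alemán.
Um dies zu lösen, müssen wir 2 Stammfunktionen unserer Gleichung für die Beschleunigung a(t) = 40·sin(2·t) finden. Das Integral von der Beschleunigung, mit v(0) = -20, ergibt die Geschwindigkeit: v(t) = -20·cos(2·t). Mit ∫v(t)dt und Anwendung von x(0) = 1, finden wir x(t) = 1 - 10·sin(2·t). Aus der Gleichung für die Position x(t) = 1 - 10·sin(2·t), setzen wir t = pi/2 ein und erhalten x = 1.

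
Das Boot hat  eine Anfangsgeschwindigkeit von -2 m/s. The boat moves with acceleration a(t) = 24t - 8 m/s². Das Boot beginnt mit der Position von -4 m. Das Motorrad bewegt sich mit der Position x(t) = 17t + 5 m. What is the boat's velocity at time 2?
To solve this, we need to take 1 antiderivative of our acceleration equation a(t) = 24·t - 8. Taking ∫a(t)dt and applying v(0) = -2, we find v(t) = 12·t^2 - 8·t - 2. Using v(t) = 12·t^2 - 8·t - 2 and substituting t = 2, we find v = 30.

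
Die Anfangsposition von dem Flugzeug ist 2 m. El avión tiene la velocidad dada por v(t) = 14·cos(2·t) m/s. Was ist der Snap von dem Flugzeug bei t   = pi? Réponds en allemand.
Ausgehend von der Geschwindigkeit v(t) = 14·cos(2·t), nehmen wir 3 Ableitungen. Die Ableitung von der Geschwindigkeit ergibt die Beschleunigung: a(t) = -28·sin(2·t). Mit d/dt von a(t) finden wir j(t) = -56·cos(2·t). Mit d/dt von j(t) finden wir s(t) = 112·sin(2·t). Aus der Gleichung für den Snap s(t) = 112·sin(2·t), setzen wir t = pi ein und erhalten s = 0.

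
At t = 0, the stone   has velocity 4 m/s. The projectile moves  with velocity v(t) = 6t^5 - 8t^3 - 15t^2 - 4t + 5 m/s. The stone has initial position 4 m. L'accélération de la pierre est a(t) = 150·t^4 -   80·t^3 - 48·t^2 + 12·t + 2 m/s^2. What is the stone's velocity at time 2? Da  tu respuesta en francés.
Nous devons intégrer notre équation de l'accélération a(t) = 150·t^4 - 80·t^3 - 48·t^2 + 12·t + 2 1 fois. En intégrant l'accélération et en utilisant la condition initiale v(0) = 4, nous obtenons v(t) = 30·t^5 - 20·t^4 - 16·t^3 + 6·t^2 + 2·t + 4. Nous avons la vitesse v(t) = 30·t^5 - 20·t^4 - 16·t^3 + 6·t^2 + 2·t + 4. En substituant t = 2: v(2) = 544.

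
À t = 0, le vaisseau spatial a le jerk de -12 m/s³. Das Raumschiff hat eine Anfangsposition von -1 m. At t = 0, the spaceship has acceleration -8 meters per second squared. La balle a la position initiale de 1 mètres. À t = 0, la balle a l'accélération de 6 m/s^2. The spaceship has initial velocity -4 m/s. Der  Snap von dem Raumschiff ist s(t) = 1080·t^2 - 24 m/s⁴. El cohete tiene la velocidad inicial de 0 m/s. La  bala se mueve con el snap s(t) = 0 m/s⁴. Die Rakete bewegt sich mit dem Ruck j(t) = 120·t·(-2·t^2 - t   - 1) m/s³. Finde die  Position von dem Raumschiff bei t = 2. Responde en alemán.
Wir müssen unsere Gleichung für den Snap s(t) = 1080·t^2 - 24 4-mal integrieren. Die Stammfunktion von dem Snap, mit j(0) = -12, ergibt den Ruck: j(t) = 360·t^3 - 24·t - 12. Mit ∫j(t)dt und Anwendung von a(0) = -8, finden wir a(t) = 90·t^4 - 12·t^2 - 12·t - 8. Mit ∫a(t)dt und Anwendung von v(0) = -4, finden wir v(t) = 18·t^5 - 4·t^3 - 6·t^2 - 8·t - 4. Mit ∫v(t)dt und Anwendung von x(0) = -1, finden wir x(t) = 3·t^6 - t^4 - 2·t^3 - 4·t^2 - 4·t - 1. Aus der Gleichung für die Position x(t) = 3·t^6 - t^4 - 2·t^3 - 4·t^2 - 4·t - 1, setzen wir t = 2 ein und erhalten x = 135.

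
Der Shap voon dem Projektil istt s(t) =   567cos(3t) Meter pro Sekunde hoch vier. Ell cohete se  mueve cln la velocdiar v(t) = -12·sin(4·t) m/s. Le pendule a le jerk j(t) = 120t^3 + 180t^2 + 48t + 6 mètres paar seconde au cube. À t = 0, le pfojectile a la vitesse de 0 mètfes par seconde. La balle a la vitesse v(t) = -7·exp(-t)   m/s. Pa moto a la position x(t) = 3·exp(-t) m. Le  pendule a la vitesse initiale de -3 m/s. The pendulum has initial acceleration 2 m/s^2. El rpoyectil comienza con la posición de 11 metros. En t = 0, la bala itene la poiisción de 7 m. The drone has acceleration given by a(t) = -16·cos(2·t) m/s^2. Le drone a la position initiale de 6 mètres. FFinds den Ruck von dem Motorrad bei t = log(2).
Um dies zu lösen, müssen wir 3 Ableitungen unserer Gleichung für die Position x(t) = 3·exp(-t) nehmen. Die Ableitung von der Position ergibt die Geschwindigkeit: v(t) = -3·exp(-t). Die Ableitung von der Geschwindigkeit ergibt die Beschleunigung: a(t) = 3·exp(-t). Die Ableitung von der Beschleunigung ergibt den Ruck: j(t) = -3·exp(-t). Wir haben den Ruck j(t) = -3·exp(-t). Durch Einsetzen von t = log(2): j(log(2)) = -3/2.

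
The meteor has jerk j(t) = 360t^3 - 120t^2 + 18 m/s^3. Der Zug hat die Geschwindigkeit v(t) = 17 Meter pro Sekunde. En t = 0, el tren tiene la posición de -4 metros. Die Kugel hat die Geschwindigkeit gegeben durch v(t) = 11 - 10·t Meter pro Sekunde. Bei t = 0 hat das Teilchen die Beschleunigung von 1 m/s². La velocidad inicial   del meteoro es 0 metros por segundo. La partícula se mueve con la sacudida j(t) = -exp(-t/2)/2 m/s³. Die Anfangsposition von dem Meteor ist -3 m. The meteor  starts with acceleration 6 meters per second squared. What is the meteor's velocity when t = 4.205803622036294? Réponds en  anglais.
To find the answer, we compute 2 antiderivatives of j(t) = 360·t^3 - 120·t^2 + 18. Finding the integral of j(t) and using a(0) = 6: a(t) = 90·t^4 - 40·t^3 + 18·t + 6. Finding the integral of a(t) and using v(0) = 0: v(t) = t·(18·t^4 - 10·t^3 + 9·t + 6). From the given velocity equation v(t) = t·(18·t^4 - 10·t^3 + 9·t + 6), we substitute t = 4.205803622036294 to get v = 20742.9065733473.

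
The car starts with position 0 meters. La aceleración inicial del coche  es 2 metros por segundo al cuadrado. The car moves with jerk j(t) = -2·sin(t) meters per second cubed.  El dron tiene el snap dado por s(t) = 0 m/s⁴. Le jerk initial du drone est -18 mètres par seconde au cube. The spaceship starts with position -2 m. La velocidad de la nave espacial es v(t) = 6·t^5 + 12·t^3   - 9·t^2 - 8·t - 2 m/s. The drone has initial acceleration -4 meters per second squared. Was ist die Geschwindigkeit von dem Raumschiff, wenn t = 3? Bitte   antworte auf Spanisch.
De la ecuación de la velocidad v(t) = 6·t^5 + 12·t^3 - 9·t^2 - 8·t - 2, sustituimos t = 3 para obtener v = 1675.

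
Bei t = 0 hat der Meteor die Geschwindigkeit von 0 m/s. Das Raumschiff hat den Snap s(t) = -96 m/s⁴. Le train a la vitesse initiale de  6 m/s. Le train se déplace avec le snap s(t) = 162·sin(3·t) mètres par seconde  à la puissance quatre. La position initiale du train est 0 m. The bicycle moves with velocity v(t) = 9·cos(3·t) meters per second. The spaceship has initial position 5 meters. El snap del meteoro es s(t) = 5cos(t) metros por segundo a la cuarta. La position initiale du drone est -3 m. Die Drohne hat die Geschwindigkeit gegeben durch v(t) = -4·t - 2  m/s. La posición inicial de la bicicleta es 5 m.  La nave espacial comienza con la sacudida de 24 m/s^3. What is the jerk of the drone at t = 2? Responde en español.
Para resolver esto, necesitamos tomar 2 derivadas de nuestra ecuación de la velocidad v(t) = -4·t - 2. Tomando d/dt de v(t), encontramos a(t) = -4. Derivando la aceleración, obtenemos la sacudida: j(t) = 0. Tenemos la sacudida j(t) = 0. Sustituyendo t = 2: j(2) = 0.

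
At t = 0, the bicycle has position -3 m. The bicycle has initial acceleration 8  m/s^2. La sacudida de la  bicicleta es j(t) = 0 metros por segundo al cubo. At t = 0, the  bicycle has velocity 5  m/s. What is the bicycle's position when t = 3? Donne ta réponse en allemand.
Wir müssen die Stammfunktion unserer Gleichung für den Ruck j(t) = 0 3-mal finden. Mit ∫j(t)dt und Anwendung von a(0) = 8, finden wir a(t) = 8. Durch Integration von der Beschleunigung und Verwendung der Anfangsbedingung v(0) = 5, erhalten wir v(t) = 8·t + 5. Durch Integration von der Geschwindigkeit und Verwendung der Anfangsbedingung x(0) = -3, erhalten wir x(t) = 4·t^2 + 5·t - 3. Aus der Gleichung für die Position x(t) = 4·t^2 + 5·t - 3, setzen wir t = 3 ein und erhalten x = 48.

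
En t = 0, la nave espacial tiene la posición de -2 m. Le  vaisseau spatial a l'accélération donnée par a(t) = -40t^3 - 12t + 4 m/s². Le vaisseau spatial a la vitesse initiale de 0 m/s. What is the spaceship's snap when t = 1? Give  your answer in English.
Starting from acceleration a(t) = -40·t^3 - 12·t + 4, we take 2 derivatives. Differentiating acceleration, we get jerk: j(t) = -120·t^2 - 12. The derivative of jerk gives snap: s(t) = -240·t. Using s(t) = -240·t and substituting t = 1, we find s = -240.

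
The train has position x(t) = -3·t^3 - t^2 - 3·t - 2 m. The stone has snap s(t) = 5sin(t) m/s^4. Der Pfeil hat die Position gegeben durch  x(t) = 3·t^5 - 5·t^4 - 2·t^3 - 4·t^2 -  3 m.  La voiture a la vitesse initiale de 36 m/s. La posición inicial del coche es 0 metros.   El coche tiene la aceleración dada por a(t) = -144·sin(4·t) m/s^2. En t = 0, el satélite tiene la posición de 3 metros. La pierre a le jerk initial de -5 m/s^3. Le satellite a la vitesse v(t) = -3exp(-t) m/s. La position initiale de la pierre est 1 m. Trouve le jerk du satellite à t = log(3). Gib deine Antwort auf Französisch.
En partant de la vitesse v(t) = -3·exp(-t), nous prenons 2 dérivées. La dérivée de la vitesse donne l'accélération: a(t) = 3·exp(-t). En dérivant l'accélération, nous obtenons le jerk: j(t) = -3·exp(-t). Nous avons le jerk j(t) = -3·exp(-t). En substituant t = log(3): j(log(3)) = -1.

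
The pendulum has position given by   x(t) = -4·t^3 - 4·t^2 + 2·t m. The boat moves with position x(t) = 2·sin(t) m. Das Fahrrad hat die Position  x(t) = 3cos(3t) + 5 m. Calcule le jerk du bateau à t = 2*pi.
En partant de la position x(t) = 2·sin(t), nous prenons 3 dérivées. La dérivée de la position donne la vitesse: v(t) = 2·cos(t). La dérivée de la vitesse donne l'accélération: a(t) = -2·sin(t). En dérivant l'accélération, nous obtenons le jerk: j(t) = -2·cos(t). En utilisant j(t) = -2·cos(t) et en substituant t = 2*pi, nous trouvons j = -2.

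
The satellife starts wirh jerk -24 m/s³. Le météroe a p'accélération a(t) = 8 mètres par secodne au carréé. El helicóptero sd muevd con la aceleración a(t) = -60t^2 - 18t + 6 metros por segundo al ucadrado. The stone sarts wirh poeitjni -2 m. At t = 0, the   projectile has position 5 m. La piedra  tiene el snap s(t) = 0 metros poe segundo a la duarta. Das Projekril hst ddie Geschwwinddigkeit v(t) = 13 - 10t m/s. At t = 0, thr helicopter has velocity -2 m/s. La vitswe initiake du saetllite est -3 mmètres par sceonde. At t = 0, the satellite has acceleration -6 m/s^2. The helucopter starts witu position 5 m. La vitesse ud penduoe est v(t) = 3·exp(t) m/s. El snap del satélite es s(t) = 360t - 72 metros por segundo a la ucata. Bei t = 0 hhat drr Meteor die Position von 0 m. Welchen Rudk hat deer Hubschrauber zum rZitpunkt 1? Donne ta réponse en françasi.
En partant de l'accélération a(t) = -60·t^2 - 18·t + 6, nous prenons 1 dérivée. En prenant d/dt de a(t), nous trouvons j(t) = -120·t - 18. En utilisant j(t) = -120·t - 18 et en substituant t = 1, nous trouvons j = -138.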